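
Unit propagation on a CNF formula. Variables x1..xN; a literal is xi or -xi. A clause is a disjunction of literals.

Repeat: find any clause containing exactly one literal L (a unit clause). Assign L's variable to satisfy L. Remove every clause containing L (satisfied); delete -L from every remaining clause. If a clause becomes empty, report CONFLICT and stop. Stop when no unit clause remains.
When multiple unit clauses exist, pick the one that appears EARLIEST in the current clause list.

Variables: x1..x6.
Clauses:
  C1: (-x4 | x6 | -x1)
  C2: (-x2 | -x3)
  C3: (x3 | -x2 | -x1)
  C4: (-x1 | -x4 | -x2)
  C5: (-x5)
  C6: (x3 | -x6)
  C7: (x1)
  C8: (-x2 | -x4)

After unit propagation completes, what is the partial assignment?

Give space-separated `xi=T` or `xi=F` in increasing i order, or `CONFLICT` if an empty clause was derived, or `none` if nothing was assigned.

unit clause [-5] forces x5=F; simplify:
  satisfied 1 clause(s); 7 remain; assigned so far: [5]
unit clause [1] forces x1=T; simplify:
  drop -1 from [-4, 6, -1] -> [-4, 6]
  drop -1 from [3, -2, -1] -> [3, -2]
  drop -1 from [-1, -4, -2] -> [-4, -2]
  satisfied 1 clause(s); 6 remain; assigned so far: [1, 5]

Answer: x1=T x5=F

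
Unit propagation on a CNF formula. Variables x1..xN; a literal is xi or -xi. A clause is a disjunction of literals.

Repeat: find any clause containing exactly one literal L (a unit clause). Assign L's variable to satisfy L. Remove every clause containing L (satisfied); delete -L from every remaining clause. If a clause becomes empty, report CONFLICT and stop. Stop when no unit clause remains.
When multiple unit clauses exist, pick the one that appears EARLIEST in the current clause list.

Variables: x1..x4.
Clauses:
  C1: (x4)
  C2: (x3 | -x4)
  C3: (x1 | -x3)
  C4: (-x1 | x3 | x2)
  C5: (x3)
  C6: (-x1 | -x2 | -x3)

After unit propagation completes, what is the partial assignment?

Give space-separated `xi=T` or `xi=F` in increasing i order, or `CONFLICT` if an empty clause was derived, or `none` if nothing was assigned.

Answer: x1=T x2=F x3=T x4=T

Derivation:
unit clause [4] forces x4=T; simplify:
  drop -4 from [3, -4] -> [3]
  satisfied 1 clause(s); 5 remain; assigned so far: [4]
unit clause [3] forces x3=T; simplify:
  drop -3 from [1, -3] -> [1]
  drop -3 from [-1, -2, -3] -> [-1, -2]
  satisfied 3 clause(s); 2 remain; assigned so far: [3, 4]
unit clause [1] forces x1=T; simplify:
  drop -1 from [-1, -2] -> [-2]
  satisfied 1 clause(s); 1 remain; assigned so far: [1, 3, 4]
unit clause [-2] forces x2=F; simplify:
  satisfied 1 clause(s); 0 remain; assigned so far: [1, 2, 3, 4]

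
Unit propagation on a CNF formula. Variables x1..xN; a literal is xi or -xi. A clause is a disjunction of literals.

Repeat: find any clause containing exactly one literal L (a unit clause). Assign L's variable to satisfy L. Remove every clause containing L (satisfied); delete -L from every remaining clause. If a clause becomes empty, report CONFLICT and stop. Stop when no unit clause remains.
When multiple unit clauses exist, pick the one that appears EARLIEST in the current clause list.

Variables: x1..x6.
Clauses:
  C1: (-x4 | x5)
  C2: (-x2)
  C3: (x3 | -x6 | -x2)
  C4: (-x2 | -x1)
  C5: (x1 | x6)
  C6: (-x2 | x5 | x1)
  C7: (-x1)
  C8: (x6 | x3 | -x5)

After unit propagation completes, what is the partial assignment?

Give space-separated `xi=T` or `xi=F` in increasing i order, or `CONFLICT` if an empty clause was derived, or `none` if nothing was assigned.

unit clause [-2] forces x2=F; simplify:
  satisfied 4 clause(s); 4 remain; assigned so far: [2]
unit clause [-1] forces x1=F; simplify:
  drop 1 from [1, 6] -> [6]
  satisfied 1 clause(s); 3 remain; assigned so far: [1, 2]
unit clause [6] forces x6=T; simplify:
  satisfied 2 clause(s); 1 remain; assigned so far: [1, 2, 6]

Answer: x1=F x2=F x6=T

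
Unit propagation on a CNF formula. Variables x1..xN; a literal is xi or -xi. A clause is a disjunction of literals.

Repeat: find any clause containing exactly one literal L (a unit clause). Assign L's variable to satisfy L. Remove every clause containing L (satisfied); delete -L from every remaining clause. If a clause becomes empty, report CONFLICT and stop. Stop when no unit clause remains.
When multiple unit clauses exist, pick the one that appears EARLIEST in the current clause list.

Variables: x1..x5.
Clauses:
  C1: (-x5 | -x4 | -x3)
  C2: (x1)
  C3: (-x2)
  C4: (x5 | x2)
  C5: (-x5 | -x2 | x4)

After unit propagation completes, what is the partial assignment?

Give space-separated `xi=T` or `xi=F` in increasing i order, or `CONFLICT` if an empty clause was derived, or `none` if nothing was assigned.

unit clause [1] forces x1=T; simplify:
  satisfied 1 clause(s); 4 remain; assigned so far: [1]
unit clause [-2] forces x2=F; simplify:
  drop 2 from [5, 2] -> [5]
  satisfied 2 clause(s); 2 remain; assigned so far: [1, 2]
unit clause [5] forces x5=T; simplify:
  drop -5 from [-5, -4, -3] -> [-4, -3]
  satisfied 1 clause(s); 1 remain; assigned so far: [1, 2, 5]

Answer: x1=T x2=F x5=T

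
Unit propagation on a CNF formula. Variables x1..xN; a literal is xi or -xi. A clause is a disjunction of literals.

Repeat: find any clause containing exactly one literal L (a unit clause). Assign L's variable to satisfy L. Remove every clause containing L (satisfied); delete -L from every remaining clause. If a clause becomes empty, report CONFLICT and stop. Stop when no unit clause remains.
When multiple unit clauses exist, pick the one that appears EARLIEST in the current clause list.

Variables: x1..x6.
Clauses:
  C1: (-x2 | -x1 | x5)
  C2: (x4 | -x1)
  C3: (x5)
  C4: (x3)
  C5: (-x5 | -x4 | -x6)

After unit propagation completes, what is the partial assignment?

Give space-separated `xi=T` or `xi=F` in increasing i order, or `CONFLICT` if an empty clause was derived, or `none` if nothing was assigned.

Answer: x3=T x5=T

Derivation:
unit clause [5] forces x5=T; simplify:
  drop -5 from [-5, -4, -6] -> [-4, -6]
  satisfied 2 clause(s); 3 remain; assigned so far: [5]
unit clause [3] forces x3=T; simplify:
  satisfied 1 clause(s); 2 remain; assigned so far: [3, 5]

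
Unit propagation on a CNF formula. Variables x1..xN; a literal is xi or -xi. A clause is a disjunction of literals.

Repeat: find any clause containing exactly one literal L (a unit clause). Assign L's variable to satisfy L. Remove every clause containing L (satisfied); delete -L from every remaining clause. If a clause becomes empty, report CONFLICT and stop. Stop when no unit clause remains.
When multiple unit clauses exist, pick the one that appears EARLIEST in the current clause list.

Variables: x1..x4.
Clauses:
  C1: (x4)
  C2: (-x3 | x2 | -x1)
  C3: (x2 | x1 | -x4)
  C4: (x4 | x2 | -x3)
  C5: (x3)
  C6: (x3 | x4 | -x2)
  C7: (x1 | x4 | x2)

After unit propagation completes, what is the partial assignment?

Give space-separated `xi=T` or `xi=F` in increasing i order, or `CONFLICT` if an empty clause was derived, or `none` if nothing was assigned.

unit clause [4] forces x4=T; simplify:
  drop -4 from [2, 1, -4] -> [2, 1]
  satisfied 4 clause(s); 3 remain; assigned so far: [4]
unit clause [3] forces x3=T; simplify:
  drop -3 from [-3, 2, -1] -> [2, -1]
  satisfied 1 clause(s); 2 remain; assigned so far: [3, 4]

Answer: x3=T x4=T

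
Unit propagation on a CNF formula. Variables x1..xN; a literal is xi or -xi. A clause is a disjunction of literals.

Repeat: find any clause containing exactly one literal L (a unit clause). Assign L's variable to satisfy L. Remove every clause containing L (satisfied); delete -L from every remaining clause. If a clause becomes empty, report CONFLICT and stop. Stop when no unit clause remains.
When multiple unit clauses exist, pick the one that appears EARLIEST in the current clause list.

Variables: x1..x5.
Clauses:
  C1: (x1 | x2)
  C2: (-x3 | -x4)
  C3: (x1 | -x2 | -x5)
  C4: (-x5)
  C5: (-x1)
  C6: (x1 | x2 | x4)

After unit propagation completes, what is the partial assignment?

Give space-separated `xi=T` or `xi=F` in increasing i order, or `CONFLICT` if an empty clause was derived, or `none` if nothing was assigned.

Answer: x1=F x2=T x5=F

Derivation:
unit clause [-5] forces x5=F; simplify:
  satisfied 2 clause(s); 4 remain; assigned so far: [5]
unit clause [-1] forces x1=F; simplify:
  drop 1 from [1, 2] -> [2]
  drop 1 from [1, 2, 4] -> [2, 4]
  satisfied 1 clause(s); 3 remain; assigned so far: [1, 5]
unit clause [2] forces x2=T; simplify:
  satisfied 2 clause(s); 1 remain; assigned so far: [1, 2, 5]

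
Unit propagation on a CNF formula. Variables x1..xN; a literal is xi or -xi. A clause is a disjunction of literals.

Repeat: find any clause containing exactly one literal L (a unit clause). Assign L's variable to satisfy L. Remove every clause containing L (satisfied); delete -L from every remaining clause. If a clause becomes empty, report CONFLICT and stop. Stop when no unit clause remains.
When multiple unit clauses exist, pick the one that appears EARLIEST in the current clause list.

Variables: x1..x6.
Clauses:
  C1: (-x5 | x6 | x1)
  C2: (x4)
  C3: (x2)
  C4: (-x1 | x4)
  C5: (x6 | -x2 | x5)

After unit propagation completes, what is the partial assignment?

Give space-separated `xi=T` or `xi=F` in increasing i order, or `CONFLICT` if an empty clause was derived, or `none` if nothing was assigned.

unit clause [4] forces x4=T; simplify:
  satisfied 2 clause(s); 3 remain; assigned so far: [4]
unit clause [2] forces x2=T; simplify:
  drop -2 from [6, -2, 5] -> [6, 5]
  satisfied 1 clause(s); 2 remain; assigned so far: [2, 4]

Answer: x2=T x4=T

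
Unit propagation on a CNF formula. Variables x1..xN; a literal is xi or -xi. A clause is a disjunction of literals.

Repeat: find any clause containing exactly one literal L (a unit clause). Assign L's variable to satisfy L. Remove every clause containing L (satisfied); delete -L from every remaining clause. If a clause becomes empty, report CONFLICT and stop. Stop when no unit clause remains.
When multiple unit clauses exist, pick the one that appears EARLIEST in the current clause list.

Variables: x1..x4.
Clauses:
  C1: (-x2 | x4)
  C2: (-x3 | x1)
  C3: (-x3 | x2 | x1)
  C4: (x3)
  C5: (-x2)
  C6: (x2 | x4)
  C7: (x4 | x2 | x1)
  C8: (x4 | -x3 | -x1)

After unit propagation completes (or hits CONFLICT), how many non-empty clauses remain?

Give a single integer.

Answer: 0

Derivation:
unit clause [3] forces x3=T; simplify:
  drop -3 from [-3, 1] -> [1]
  drop -3 from [-3, 2, 1] -> [2, 1]
  drop -3 from [4, -3, -1] -> [4, -1]
  satisfied 1 clause(s); 7 remain; assigned so far: [3]
unit clause [1] forces x1=T; simplify:
  drop -1 from [4, -1] -> [4]
  satisfied 3 clause(s); 4 remain; assigned so far: [1, 3]
unit clause [-2] forces x2=F; simplify:
  drop 2 from [2, 4] -> [4]
  satisfied 2 clause(s); 2 remain; assigned so far: [1, 2, 3]
unit clause [4] forces x4=T; simplify:
  satisfied 2 clause(s); 0 remain; assigned so far: [1, 2, 3, 4]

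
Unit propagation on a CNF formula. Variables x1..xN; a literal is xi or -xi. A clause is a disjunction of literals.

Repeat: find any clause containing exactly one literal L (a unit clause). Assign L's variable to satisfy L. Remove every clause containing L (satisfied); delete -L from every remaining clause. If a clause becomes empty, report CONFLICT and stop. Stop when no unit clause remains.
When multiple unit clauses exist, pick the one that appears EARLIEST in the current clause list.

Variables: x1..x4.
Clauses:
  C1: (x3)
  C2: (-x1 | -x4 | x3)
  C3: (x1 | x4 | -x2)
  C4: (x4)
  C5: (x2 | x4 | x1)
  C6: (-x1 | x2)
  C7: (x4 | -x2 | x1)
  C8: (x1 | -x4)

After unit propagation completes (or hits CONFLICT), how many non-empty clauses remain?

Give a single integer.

Answer: 0

Derivation:
unit clause [3] forces x3=T; simplify:
  satisfied 2 clause(s); 6 remain; assigned so far: [3]
unit clause [4] forces x4=T; simplify:
  drop -4 from [1, -4] -> [1]
  satisfied 4 clause(s); 2 remain; assigned so far: [3, 4]
unit clause [1] forces x1=T; simplify:
  drop -1 from [-1, 2] -> [2]
  satisfied 1 clause(s); 1 remain; assigned so far: [1, 3, 4]
unit clause [2] forces x2=T; simplify:
  satisfied 1 clause(s); 0 remain; assigned so far: [1, 2, 3, 4]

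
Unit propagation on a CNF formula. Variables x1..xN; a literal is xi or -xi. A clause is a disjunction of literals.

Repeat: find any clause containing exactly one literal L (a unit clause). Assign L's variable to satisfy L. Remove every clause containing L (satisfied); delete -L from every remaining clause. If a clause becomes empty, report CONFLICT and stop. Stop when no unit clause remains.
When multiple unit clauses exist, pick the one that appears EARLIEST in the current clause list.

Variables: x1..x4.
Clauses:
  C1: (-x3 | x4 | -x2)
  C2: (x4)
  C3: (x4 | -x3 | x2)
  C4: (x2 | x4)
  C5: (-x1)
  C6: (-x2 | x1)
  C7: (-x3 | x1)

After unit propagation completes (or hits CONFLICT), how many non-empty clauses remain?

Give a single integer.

Answer: 0

Derivation:
unit clause [4] forces x4=T; simplify:
  satisfied 4 clause(s); 3 remain; assigned so far: [4]
unit clause [-1] forces x1=F; simplify:
  drop 1 from [-2, 1] -> [-2]
  drop 1 from [-3, 1] -> [-3]
  satisfied 1 clause(s); 2 remain; assigned so far: [1, 4]
unit clause [-2] forces x2=F; simplify:
  satisfied 1 clause(s); 1 remain; assigned so far: [1, 2, 4]
unit clause [-3] forces x3=F; simplify:
  satisfied 1 clause(s); 0 remain; assigned so far: [1, 2, 3, 4]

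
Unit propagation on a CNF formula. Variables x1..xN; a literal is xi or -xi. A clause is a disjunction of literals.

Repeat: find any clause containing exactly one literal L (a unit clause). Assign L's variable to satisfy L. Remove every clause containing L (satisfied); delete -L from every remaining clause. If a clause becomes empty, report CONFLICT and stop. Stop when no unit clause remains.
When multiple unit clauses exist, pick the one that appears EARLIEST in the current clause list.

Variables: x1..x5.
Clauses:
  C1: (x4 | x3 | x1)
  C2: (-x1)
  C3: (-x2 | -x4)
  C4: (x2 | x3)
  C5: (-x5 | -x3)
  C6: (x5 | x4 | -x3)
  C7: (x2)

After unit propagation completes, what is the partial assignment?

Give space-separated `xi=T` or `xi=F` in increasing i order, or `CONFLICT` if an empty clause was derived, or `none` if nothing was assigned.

unit clause [-1] forces x1=F; simplify:
  drop 1 from [4, 3, 1] -> [4, 3]
  satisfied 1 clause(s); 6 remain; assigned so far: [1]
unit clause [2] forces x2=T; simplify:
  drop -2 from [-2, -4] -> [-4]
  satisfied 2 clause(s); 4 remain; assigned so far: [1, 2]
unit clause [-4] forces x4=F; simplify:
  drop 4 from [4, 3] -> [3]
  drop 4 from [5, 4, -3] -> [5, -3]
  satisfied 1 clause(s); 3 remain; assigned so far: [1, 2, 4]
unit clause [3] forces x3=T; simplify:
  drop -3 from [-5, -3] -> [-5]
  drop -3 from [5, -3] -> [5]
  satisfied 1 clause(s); 2 remain; assigned so far: [1, 2, 3, 4]
unit clause [-5] forces x5=F; simplify:
  drop 5 from [5] -> [] (empty!)
  satisfied 1 clause(s); 1 remain; assigned so far: [1, 2, 3, 4, 5]
CONFLICT (empty clause)

Answer: CONFLICT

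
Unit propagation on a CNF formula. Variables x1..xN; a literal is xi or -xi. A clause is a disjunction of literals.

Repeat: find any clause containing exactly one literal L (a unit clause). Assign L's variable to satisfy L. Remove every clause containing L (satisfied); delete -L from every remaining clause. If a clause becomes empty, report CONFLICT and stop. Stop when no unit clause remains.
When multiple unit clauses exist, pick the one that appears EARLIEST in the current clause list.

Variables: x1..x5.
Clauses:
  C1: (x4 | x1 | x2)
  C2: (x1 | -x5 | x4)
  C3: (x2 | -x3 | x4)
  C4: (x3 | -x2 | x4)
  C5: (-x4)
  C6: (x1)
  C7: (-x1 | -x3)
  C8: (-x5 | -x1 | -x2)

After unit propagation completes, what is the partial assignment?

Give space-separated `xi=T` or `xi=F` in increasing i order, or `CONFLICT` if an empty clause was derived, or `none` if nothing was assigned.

unit clause [-4] forces x4=F; simplify:
  drop 4 from [4, 1, 2] -> [1, 2]
  drop 4 from [1, -5, 4] -> [1, -5]
  drop 4 from [2, -3, 4] -> [2, -3]
  drop 4 from [3, -2, 4] -> [3, -2]
  satisfied 1 clause(s); 7 remain; assigned so far: [4]
unit clause [1] forces x1=T; simplify:
  drop -1 from [-1, -3] -> [-3]
  drop -1 from [-5, -1, -2] -> [-5, -2]
  satisfied 3 clause(s); 4 remain; assigned so far: [1, 4]
unit clause [-3] forces x3=F; simplify:
  drop 3 from [3, -2] -> [-2]
  satisfied 2 clause(s); 2 remain; assigned so far: [1, 3, 4]
unit clause [-2] forces x2=F; simplify:
  satisfied 2 clause(s); 0 remain; assigned so far: [1, 2, 3, 4]

Answer: x1=T x2=F x3=F x4=F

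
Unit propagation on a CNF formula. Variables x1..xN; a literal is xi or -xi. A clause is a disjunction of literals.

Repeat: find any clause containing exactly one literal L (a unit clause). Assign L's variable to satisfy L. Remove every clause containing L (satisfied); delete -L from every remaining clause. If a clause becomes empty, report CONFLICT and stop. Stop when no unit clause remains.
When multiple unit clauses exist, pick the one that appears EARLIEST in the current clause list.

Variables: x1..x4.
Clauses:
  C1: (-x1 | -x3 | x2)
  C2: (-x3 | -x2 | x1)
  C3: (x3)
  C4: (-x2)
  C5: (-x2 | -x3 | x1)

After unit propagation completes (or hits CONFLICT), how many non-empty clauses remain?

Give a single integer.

Answer: 0

Derivation:
unit clause [3] forces x3=T; simplify:
  drop -3 from [-1, -3, 2] -> [-1, 2]
  drop -3 from [-3, -2, 1] -> [-2, 1]
  drop -3 from [-2, -3, 1] -> [-2, 1]
  satisfied 1 clause(s); 4 remain; assigned so far: [3]
unit clause [-2] forces x2=F; simplify:
  drop 2 from [-1, 2] -> [-1]
  satisfied 3 clause(s); 1 remain; assigned so far: [2, 3]
unit clause [-1] forces x1=F; simplify:
  satisfied 1 clause(s); 0 remain; assigned so far: [1, 2, 3]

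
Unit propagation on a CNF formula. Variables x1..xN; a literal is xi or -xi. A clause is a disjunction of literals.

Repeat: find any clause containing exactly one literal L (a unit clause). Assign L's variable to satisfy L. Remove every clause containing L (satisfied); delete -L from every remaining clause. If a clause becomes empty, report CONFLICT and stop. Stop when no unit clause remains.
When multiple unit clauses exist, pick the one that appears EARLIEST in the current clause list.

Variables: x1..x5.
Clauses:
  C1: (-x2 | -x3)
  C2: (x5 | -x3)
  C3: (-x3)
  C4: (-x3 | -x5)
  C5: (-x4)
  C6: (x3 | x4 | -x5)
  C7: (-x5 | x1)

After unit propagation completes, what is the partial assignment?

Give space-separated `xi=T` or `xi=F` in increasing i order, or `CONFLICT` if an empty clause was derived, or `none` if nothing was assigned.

unit clause [-3] forces x3=F; simplify:
  drop 3 from [3, 4, -5] -> [4, -5]
  satisfied 4 clause(s); 3 remain; assigned so far: [3]
unit clause [-4] forces x4=F; simplify:
  drop 4 from [4, -5] -> [-5]
  satisfied 1 clause(s); 2 remain; assigned so far: [3, 4]
unit clause [-5] forces x5=F; simplify:
  satisfied 2 clause(s); 0 remain; assigned so far: [3, 4, 5]

Answer: x3=F x4=F x5=F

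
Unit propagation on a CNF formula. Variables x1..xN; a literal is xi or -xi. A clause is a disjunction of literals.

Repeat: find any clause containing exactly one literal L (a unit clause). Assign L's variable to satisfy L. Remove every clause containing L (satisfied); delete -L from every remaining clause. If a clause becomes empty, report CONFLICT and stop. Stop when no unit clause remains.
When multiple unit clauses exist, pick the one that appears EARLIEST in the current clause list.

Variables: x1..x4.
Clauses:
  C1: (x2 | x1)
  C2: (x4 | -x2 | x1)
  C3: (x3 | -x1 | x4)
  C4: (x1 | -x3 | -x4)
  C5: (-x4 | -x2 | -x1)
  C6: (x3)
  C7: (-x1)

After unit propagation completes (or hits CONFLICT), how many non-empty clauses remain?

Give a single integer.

Answer: 0

Derivation:
unit clause [3] forces x3=T; simplify:
  drop -3 from [1, -3, -4] -> [1, -4]
  satisfied 2 clause(s); 5 remain; assigned so far: [3]
unit clause [-1] forces x1=F; simplify:
  drop 1 from [2, 1] -> [2]
  drop 1 from [4, -2, 1] -> [4, -2]
  drop 1 from [1, -4] -> [-4]
  satisfied 2 clause(s); 3 remain; assigned so far: [1, 3]
unit clause [2] forces x2=T; simplify:
  drop -2 from [4, -2] -> [4]
  satisfied 1 clause(s); 2 remain; assigned so far: [1, 2, 3]
unit clause [4] forces x4=T; simplify:
  drop -4 from [-4] -> [] (empty!)
  satisfied 1 clause(s); 1 remain; assigned so far: [1, 2, 3, 4]
CONFLICT (empty clause)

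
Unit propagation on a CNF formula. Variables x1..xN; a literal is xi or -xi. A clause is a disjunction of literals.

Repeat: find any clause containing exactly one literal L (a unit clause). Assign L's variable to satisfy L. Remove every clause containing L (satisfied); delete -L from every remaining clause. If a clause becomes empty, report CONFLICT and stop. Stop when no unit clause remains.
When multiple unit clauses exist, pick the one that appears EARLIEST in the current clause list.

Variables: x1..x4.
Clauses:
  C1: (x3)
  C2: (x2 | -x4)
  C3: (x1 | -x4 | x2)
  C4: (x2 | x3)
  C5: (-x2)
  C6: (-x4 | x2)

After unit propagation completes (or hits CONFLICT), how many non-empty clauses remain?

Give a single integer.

unit clause [3] forces x3=T; simplify:
  satisfied 2 clause(s); 4 remain; assigned so far: [3]
unit clause [-2] forces x2=F; simplify:
  drop 2 from [2, -4] -> [-4]
  drop 2 from [1, -4, 2] -> [1, -4]
  drop 2 from [-4, 2] -> [-4]
  satisfied 1 clause(s); 3 remain; assigned so far: [2, 3]
unit clause [-4] forces x4=F; simplify:
  satisfied 3 clause(s); 0 remain; assigned so far: [2, 3, 4]

Answer: 0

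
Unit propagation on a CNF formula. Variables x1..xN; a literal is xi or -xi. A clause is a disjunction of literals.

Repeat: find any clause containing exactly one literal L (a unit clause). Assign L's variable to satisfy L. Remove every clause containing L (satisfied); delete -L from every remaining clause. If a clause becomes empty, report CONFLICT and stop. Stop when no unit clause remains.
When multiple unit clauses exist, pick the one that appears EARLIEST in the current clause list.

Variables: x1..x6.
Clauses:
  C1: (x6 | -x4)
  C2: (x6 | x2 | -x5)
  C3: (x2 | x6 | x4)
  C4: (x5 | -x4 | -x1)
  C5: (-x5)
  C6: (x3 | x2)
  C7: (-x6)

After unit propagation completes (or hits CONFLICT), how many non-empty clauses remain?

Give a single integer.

unit clause [-5] forces x5=F; simplify:
  drop 5 from [5, -4, -1] -> [-4, -1]
  satisfied 2 clause(s); 5 remain; assigned so far: [5]
unit clause [-6] forces x6=F; simplify:
  drop 6 from [6, -4] -> [-4]
  drop 6 from [2, 6, 4] -> [2, 4]
  satisfied 1 clause(s); 4 remain; assigned so far: [5, 6]
unit clause [-4] forces x4=F; simplify:
  drop 4 from [2, 4] -> [2]
  satisfied 2 clause(s); 2 remain; assigned so far: [4, 5, 6]
unit clause [2] forces x2=T; simplify:
  satisfied 2 clause(s); 0 remain; assigned so far: [2, 4, 5, 6]

Answer: 0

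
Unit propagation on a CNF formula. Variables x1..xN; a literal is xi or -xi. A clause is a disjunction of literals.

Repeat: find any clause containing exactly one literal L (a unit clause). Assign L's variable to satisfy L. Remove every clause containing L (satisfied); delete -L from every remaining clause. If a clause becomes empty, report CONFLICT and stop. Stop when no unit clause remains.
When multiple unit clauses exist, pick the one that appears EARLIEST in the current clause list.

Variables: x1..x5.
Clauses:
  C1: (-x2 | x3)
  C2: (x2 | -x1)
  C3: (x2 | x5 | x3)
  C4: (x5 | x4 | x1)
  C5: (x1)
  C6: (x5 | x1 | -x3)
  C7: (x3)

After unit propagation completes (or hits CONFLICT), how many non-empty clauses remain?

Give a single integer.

Answer: 0

Derivation:
unit clause [1] forces x1=T; simplify:
  drop -1 from [2, -1] -> [2]
  satisfied 3 clause(s); 4 remain; assigned so far: [1]
unit clause [2] forces x2=T; simplify:
  drop -2 from [-2, 3] -> [3]
  satisfied 2 clause(s); 2 remain; assigned so far: [1, 2]
unit clause [3] forces x3=T; simplify:
  satisfied 2 clause(s); 0 remain; assigned so far: [1, 2, 3]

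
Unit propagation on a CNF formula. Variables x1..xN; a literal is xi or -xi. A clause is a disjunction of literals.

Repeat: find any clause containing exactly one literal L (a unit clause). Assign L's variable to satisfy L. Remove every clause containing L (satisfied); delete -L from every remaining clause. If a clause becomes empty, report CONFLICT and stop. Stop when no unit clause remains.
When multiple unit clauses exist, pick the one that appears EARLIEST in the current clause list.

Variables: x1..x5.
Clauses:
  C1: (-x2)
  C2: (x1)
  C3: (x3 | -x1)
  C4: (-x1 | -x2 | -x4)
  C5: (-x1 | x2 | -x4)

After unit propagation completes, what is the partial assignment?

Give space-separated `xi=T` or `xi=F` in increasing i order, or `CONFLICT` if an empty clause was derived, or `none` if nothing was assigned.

unit clause [-2] forces x2=F; simplify:
  drop 2 from [-1, 2, -4] -> [-1, -4]
  satisfied 2 clause(s); 3 remain; assigned so far: [2]
unit clause [1] forces x1=T; simplify:
  drop -1 from [3, -1] -> [3]
  drop -1 from [-1, -4] -> [-4]
  satisfied 1 clause(s); 2 remain; assigned so far: [1, 2]
unit clause [3] forces x3=T; simplify:
  satisfied 1 clause(s); 1 remain; assigned so far: [1, 2, 3]
unit clause [-4] forces x4=F; simplify:
  satisfied 1 clause(s); 0 remain; assigned so far: [1, 2, 3, 4]

Answer: x1=T x2=F x3=T x4=F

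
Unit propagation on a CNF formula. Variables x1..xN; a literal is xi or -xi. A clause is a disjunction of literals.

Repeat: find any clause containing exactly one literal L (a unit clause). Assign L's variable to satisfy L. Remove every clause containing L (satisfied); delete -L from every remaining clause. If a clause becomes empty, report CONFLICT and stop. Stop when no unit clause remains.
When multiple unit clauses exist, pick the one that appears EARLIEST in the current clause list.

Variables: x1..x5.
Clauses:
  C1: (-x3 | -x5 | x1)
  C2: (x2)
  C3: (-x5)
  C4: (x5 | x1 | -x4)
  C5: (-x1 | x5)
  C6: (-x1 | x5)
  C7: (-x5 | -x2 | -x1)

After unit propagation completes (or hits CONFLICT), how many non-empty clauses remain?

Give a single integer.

Answer: 0

Derivation:
unit clause [2] forces x2=T; simplify:
  drop -2 from [-5, -2, -1] -> [-5, -1]
  satisfied 1 clause(s); 6 remain; assigned so far: [2]
unit clause [-5] forces x5=F; simplify:
  drop 5 from [5, 1, -4] -> [1, -4]
  drop 5 from [-1, 5] -> [-1]
  drop 5 from [-1, 5] -> [-1]
  satisfied 3 clause(s); 3 remain; assigned so far: [2, 5]
unit clause [-1] forces x1=F; simplify:
  drop 1 from [1, -4] -> [-4]
  satisfied 2 clause(s); 1 remain; assigned so far: [1, 2, 5]
unit clause [-4] forces x4=F; simplify:
  satisfied 1 clause(s); 0 remain; assigned so far: [1, 2, 4, 5]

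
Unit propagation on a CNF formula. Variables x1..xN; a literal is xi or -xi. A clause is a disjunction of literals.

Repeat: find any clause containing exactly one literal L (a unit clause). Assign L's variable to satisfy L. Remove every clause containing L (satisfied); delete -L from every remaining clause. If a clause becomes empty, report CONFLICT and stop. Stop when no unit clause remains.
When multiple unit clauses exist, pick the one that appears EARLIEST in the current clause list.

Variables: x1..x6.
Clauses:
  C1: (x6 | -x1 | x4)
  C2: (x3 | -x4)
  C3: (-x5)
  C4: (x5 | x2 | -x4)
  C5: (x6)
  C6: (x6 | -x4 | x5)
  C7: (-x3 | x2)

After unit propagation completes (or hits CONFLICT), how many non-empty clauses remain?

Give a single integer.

unit clause [-5] forces x5=F; simplify:
  drop 5 from [5, 2, -4] -> [2, -4]
  drop 5 from [6, -4, 5] -> [6, -4]
  satisfied 1 clause(s); 6 remain; assigned so far: [5]
unit clause [6] forces x6=T; simplify:
  satisfied 3 clause(s); 3 remain; assigned so far: [5, 6]

Answer: 3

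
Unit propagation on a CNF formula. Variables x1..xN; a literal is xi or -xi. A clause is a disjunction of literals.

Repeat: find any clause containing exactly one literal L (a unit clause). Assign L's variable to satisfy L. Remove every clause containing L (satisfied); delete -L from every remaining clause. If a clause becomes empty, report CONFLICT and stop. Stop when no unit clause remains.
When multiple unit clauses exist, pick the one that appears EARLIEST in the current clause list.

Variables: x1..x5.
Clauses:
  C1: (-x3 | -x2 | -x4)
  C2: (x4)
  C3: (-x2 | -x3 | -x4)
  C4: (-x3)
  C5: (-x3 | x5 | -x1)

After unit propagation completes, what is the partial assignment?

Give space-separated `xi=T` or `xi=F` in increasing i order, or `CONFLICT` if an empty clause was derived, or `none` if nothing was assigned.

Answer: x3=F x4=T

Derivation:
unit clause [4] forces x4=T; simplify:
  drop -4 from [-3, -2, -4] -> [-3, -2]
  drop -4 from [-2, -3, -4] -> [-2, -3]
  satisfied 1 clause(s); 4 remain; assigned so far: [4]
unit clause [-3] forces x3=F; simplify:
  satisfied 4 clause(s); 0 remain; assigned so far: [3, 4]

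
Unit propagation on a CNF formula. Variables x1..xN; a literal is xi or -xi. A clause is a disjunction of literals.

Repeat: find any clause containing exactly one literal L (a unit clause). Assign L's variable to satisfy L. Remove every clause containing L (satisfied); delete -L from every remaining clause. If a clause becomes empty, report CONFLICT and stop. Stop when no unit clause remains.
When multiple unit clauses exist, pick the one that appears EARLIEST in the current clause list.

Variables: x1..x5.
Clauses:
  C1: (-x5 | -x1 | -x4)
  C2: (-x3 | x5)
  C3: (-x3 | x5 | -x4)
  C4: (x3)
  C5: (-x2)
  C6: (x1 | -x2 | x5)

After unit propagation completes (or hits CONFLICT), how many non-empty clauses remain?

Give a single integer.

unit clause [3] forces x3=T; simplify:
  drop -3 from [-3, 5] -> [5]
  drop -3 from [-3, 5, -4] -> [5, -4]
  satisfied 1 clause(s); 5 remain; assigned so far: [3]
unit clause [5] forces x5=T; simplify:
  drop -5 from [-5, -1, -4] -> [-1, -4]
  satisfied 3 clause(s); 2 remain; assigned so far: [3, 5]
unit clause [-2] forces x2=F; simplify:
  satisfied 1 clause(s); 1 remain; assigned so far: [2, 3, 5]

Answer: 1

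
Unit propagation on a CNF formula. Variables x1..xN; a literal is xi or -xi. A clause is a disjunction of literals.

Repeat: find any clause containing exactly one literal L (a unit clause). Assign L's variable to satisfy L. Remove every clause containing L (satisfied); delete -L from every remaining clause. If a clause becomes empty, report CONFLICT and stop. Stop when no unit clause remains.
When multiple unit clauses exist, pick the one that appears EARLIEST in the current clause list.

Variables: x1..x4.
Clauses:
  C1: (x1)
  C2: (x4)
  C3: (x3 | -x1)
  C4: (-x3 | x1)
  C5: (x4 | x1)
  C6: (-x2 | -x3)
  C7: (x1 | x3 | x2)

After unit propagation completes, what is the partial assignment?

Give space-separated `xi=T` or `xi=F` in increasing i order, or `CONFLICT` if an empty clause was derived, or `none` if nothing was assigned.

unit clause [1] forces x1=T; simplify:
  drop -1 from [3, -1] -> [3]
  satisfied 4 clause(s); 3 remain; assigned so far: [1]
unit clause [4] forces x4=T; simplify:
  satisfied 1 clause(s); 2 remain; assigned so far: [1, 4]
unit clause [3] forces x3=T; simplify:
  drop -3 from [-2, -3] -> [-2]
  satisfied 1 clause(s); 1 remain; assigned so far: [1, 3, 4]
unit clause [-2] forces x2=F; simplify:
  satisfied 1 clause(s); 0 remain; assigned so far: [1, 2, 3, 4]

Answer: x1=T x2=F x3=T x4=T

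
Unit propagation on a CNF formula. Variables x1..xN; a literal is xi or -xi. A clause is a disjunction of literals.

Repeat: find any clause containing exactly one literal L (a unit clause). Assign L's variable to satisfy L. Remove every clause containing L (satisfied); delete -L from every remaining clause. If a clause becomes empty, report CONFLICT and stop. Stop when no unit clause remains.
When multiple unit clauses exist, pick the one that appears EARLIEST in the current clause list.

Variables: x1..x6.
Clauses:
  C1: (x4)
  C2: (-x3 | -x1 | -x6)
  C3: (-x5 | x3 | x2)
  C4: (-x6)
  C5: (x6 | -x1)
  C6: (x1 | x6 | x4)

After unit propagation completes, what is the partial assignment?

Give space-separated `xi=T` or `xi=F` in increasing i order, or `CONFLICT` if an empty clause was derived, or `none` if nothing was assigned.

unit clause [4] forces x4=T; simplify:
  satisfied 2 clause(s); 4 remain; assigned so far: [4]
unit clause [-6] forces x6=F; simplify:
  drop 6 from [6, -1] -> [-1]
  satisfied 2 clause(s); 2 remain; assigned so far: [4, 6]
unit clause [-1] forces x1=F; simplify:
  satisfied 1 clause(s); 1 remain; assigned so far: [1, 4, 6]

Answer: x1=F x4=T x6=F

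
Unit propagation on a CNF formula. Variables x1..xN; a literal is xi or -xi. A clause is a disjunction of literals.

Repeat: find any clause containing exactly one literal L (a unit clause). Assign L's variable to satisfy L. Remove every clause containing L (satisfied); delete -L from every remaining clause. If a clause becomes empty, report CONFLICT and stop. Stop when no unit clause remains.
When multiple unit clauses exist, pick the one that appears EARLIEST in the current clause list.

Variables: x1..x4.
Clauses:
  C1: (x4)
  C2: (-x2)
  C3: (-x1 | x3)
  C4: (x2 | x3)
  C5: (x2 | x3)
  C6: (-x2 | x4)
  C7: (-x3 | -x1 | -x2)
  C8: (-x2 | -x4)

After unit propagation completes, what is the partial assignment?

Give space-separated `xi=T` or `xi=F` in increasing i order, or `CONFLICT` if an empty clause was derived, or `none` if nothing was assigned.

unit clause [4] forces x4=T; simplify:
  drop -4 from [-2, -4] -> [-2]
  satisfied 2 clause(s); 6 remain; assigned so far: [4]
unit clause [-2] forces x2=F; simplify:
  drop 2 from [2, 3] -> [3]
  drop 2 from [2, 3] -> [3]
  satisfied 3 clause(s); 3 remain; assigned so far: [2, 4]
unit clause [3] forces x3=T; simplify:
  satisfied 3 clause(s); 0 remain; assigned so far: [2, 3, 4]

Answer: x2=F x3=T x4=T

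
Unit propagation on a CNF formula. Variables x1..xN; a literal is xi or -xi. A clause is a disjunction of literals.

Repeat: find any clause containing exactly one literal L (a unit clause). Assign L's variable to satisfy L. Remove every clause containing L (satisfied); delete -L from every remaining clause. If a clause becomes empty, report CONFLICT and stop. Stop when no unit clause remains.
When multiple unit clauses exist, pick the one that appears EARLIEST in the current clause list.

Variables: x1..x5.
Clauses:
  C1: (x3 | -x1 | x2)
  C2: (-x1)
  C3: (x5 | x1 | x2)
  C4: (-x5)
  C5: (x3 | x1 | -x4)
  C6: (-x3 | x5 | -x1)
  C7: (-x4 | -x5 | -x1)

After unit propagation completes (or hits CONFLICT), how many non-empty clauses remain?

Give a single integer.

unit clause [-1] forces x1=F; simplify:
  drop 1 from [5, 1, 2] -> [5, 2]
  drop 1 from [3, 1, -4] -> [3, -4]
  satisfied 4 clause(s); 3 remain; assigned so far: [1]
unit clause [-5] forces x5=F; simplify:
  drop 5 from [5, 2] -> [2]
  satisfied 1 clause(s); 2 remain; assigned so far: [1, 5]
unit clause [2] forces x2=T; simplify:
  satisfied 1 clause(s); 1 remain; assigned so far: [1, 2, 5]

Answer: 1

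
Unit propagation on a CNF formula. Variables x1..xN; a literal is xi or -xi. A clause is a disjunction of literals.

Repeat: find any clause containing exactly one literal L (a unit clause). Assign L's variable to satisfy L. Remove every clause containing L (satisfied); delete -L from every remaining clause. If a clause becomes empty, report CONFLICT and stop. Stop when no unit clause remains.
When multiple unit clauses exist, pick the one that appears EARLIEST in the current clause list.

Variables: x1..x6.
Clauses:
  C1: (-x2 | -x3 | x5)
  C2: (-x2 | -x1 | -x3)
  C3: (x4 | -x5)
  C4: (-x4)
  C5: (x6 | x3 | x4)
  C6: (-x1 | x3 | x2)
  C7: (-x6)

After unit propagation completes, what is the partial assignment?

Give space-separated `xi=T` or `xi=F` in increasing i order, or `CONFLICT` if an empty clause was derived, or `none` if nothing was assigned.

unit clause [-4] forces x4=F; simplify:
  drop 4 from [4, -5] -> [-5]
  drop 4 from [6, 3, 4] -> [6, 3]
  satisfied 1 clause(s); 6 remain; assigned so far: [4]
unit clause [-5] forces x5=F; simplify:
  drop 5 from [-2, -3, 5] -> [-2, -3]
  satisfied 1 clause(s); 5 remain; assigned so far: [4, 5]
unit clause [-6] forces x6=F; simplify:
  drop 6 from [6, 3] -> [3]
  satisfied 1 clause(s); 4 remain; assigned so far: [4, 5, 6]
unit clause [3] forces x3=T; simplify:
  drop -3 from [-2, -3] -> [-2]
  drop -3 from [-2, -1, -3] -> [-2, -1]
  satisfied 2 clause(s); 2 remain; assigned so far: [3, 4, 5, 6]
unit clause [-2] forces x2=F; simplify:
  satisfied 2 clause(s); 0 remain; assigned so far: [2, 3, 4, 5, 6]

Answer: x2=F x3=T x4=F x5=F x6=F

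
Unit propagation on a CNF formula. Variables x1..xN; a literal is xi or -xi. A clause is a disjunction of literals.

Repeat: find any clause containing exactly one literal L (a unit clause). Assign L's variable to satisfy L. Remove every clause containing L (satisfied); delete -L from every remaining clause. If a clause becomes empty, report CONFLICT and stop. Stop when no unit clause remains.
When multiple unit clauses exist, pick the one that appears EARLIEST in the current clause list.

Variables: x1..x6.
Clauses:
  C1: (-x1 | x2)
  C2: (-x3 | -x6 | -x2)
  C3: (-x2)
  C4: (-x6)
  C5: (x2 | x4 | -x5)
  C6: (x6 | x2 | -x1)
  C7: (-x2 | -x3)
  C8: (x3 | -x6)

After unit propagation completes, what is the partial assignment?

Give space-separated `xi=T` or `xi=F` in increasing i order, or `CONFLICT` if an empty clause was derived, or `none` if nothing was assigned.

Answer: x1=F x2=F x6=F

Derivation:
unit clause [-2] forces x2=F; simplify:
  drop 2 from [-1, 2] -> [-1]
  drop 2 from [2, 4, -5] -> [4, -5]
  drop 2 from [6, 2, -1] -> [6, -1]
  satisfied 3 clause(s); 5 remain; assigned so far: [2]
unit clause [-1] forces x1=F; simplify:
  satisfied 2 clause(s); 3 remain; assigned so far: [1, 2]
unit clause [-6] forces x6=F; simplify:
  satisfied 2 clause(s); 1 remain; assigned so far: [1, 2, 6]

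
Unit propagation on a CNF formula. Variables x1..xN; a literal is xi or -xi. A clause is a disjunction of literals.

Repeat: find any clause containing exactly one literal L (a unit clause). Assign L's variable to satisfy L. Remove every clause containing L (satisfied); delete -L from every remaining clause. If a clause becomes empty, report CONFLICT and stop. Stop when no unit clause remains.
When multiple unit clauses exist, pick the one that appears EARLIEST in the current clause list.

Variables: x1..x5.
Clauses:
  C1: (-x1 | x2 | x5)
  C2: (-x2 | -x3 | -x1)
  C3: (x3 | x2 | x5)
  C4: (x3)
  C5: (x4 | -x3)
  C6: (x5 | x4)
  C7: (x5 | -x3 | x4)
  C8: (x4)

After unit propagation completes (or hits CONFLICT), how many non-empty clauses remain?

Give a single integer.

unit clause [3] forces x3=T; simplify:
  drop -3 from [-2, -3, -1] -> [-2, -1]
  drop -3 from [4, -3] -> [4]
  drop -3 from [5, -3, 4] -> [5, 4]
  satisfied 2 clause(s); 6 remain; assigned so far: [3]
unit clause [4] forces x4=T; simplify:
  satisfied 4 clause(s); 2 remain; assigned so far: [3, 4]

Answer: 2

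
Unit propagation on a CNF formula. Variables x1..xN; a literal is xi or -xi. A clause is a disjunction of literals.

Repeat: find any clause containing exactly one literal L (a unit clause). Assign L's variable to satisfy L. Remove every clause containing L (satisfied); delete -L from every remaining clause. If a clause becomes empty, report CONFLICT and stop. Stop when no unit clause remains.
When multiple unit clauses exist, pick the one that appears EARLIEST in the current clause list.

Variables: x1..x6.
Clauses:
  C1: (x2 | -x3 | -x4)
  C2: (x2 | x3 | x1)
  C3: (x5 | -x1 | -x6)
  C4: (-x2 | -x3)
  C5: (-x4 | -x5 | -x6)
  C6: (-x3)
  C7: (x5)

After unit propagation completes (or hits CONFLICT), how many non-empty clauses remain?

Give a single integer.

unit clause [-3] forces x3=F; simplify:
  drop 3 from [2, 3, 1] -> [2, 1]
  satisfied 3 clause(s); 4 remain; assigned so far: [3]
unit clause [5] forces x5=T; simplify:
  drop -5 from [-4, -5, -6] -> [-4, -6]
  satisfied 2 clause(s); 2 remain; assigned so far: [3, 5]

Answer: 2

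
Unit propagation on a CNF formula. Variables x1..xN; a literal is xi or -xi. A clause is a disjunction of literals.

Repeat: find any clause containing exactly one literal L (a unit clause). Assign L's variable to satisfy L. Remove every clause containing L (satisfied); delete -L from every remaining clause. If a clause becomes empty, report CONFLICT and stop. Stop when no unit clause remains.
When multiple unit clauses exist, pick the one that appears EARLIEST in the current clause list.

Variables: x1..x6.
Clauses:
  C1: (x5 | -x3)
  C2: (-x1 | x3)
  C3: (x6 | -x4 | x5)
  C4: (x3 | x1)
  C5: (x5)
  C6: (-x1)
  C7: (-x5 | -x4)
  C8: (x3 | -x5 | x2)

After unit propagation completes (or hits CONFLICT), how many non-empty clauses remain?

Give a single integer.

Answer: 0

Derivation:
unit clause [5] forces x5=T; simplify:
  drop -5 from [-5, -4] -> [-4]
  drop -5 from [3, -5, 2] -> [3, 2]
  satisfied 3 clause(s); 5 remain; assigned so far: [5]
unit clause [-1] forces x1=F; simplify:
  drop 1 from [3, 1] -> [3]
  satisfied 2 clause(s); 3 remain; assigned so far: [1, 5]
unit clause [3] forces x3=T; simplify:
  satisfied 2 clause(s); 1 remain; assigned so far: [1, 3, 5]
unit clause [-4] forces x4=F; simplify:
  satisfied 1 clause(s); 0 remain; assigned so far: [1, 3, 4, 5]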